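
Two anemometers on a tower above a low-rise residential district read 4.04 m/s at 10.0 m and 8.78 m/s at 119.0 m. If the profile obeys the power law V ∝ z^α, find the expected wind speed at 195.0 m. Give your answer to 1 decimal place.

First find α: α = ln(V₂/V₁)/ln(z₂/z₁) = ln(8.78/4.04)/ln(119.0/10.0) = 0.77623/2.47654 = 0.3134
Extrapolate from 119.0 m to 195.0 m: V₃ = 8.78 × (195.0/119.0)^0.3134 = 8.78 × 1.1674 = 10.2500 m/s

10.2 m/s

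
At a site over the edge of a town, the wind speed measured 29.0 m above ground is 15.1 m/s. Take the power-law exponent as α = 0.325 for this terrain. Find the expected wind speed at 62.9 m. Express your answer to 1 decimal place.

19.4 m/s

Power-law profile: V₂ = V₁ · (z₂/z₁)^α
V₂ = 15.1 × (62.9/29.0)^0.325 = 15.1 × (2.1690)^0.325
    = 15.1 × 1.2861 = 19.4204 m/s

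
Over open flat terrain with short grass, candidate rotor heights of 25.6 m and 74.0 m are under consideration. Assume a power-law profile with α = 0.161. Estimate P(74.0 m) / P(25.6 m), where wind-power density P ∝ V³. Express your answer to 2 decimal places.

Speed ratio: V_B/V_A = (z_B/z_A)^α = (74.0/25.6)^0.161 = (2.8906)^0.161 = 1.18637
Power-density ratio: P_B/P_A = (V_B/V_A)³ = (1.18637)³ = 1.66978

1.67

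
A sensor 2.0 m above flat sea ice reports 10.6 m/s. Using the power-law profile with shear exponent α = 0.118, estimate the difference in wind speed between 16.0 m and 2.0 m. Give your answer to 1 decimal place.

Power law: V₂ = V₁ · (z₂/z₁)^α = 10.6 × (8.0000)^0.118 = 13.5479 m/s
ΔV = 13.5479 − 10.6 = 2.9479 m/s

2.9 m/s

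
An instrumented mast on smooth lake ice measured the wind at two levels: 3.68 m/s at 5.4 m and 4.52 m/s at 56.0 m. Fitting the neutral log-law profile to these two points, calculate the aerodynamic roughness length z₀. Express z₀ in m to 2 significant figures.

z₀ ≈ 0.00019 m

Log law: V(z) ∝ ln(z/z₀). With r = V₁/V₂ = 3.68/4.52 = 0.81416,
r · ln(z₂/z₀) = ln(z₁/z₀) ⇒ ln z₀ = (ln z₁ − r·ln z₂)/(1 − r)
ln z₀ = (1.68640 − 0.81416×4.02535) / 0.18584 = -8.5604
z₀ = exp(-8.5604) = 0.0001915 m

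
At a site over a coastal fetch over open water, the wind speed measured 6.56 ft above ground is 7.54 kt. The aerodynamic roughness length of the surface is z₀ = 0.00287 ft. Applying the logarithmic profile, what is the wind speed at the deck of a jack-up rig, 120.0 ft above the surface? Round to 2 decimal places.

Log law: V(z) ∝ ln(z/z₀), so V₂/V₁ = ln(z₂/z₀) / ln(z₁/z₀).
ln(120.0/0.00287) = 10.6409, ln(6.56/0.00287) = 7.7344
V₂ = 7.54 × 10.6409/7.7344 = 7.54 × 1.3758 = 10.3734 kt

10.37 kt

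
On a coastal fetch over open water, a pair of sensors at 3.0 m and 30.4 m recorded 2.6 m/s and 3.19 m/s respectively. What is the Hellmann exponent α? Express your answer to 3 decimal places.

Power law: V₂/V₁ = (z₂/z₁)^α ⇒ α = ln(V₂/V₁) / ln(z₂/z₁)
α = ln(3.19/2.6) / ln(30.4/3.0) = ln(1.2269) / ln(10.1333)
  = 0.20451 / 2.31583 = 0.08831

α ≈ 0.088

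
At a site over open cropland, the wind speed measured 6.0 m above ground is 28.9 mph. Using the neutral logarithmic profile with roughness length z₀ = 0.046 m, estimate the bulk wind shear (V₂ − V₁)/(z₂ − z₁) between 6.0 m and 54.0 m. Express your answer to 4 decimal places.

0.2716 mph/m

Log law: V₂ = V₁ · ln(z₂/z₀)/ln(z₁/z₀) = 28.9 × 7.0681/4.8709 = 41.9366 mph
ΔV/Δz = (41.9366 − 28.9)/(54.0 − 6.0) = 13.0366/48.0000 = 0.27160 mph/m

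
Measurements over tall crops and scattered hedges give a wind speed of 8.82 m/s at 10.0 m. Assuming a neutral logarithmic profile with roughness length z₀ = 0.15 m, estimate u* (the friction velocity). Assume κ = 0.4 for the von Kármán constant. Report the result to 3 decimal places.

u* ≈ 0.840 m/s

Log law: V(z) = (u*/κ) · ln(z/z₀) ⇒ u* = κ · V / ln(z/z₀)
u* = 0.4 × 8.82 / ln(10.0/0.15) = 0.4 × 8.82 / 4.1997
   = 3.5280 / 4.1997 = 0.8401 m/s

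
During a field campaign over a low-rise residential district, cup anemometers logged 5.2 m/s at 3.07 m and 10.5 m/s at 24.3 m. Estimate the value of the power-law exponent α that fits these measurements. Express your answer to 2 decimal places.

Power law: V₂/V₁ = (z₂/z₁)^α ⇒ α = ln(V₂/V₁) / ln(z₂/z₁)
α = ln(10.5/5.2) / ln(24.3/3.07) = ln(2.0192) / ln(7.9153)
  = 0.70272 / 2.06880 = 0.33967

α ≈ 0.34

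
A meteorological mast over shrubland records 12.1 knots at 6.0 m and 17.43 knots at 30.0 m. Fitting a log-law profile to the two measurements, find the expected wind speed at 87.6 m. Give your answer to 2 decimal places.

20.98 knots

Log law: V ∝ ln(z/z₀). From the pair, with r = V₁/V₂ = 0.69421,
ln z₀ = (ln z₁ − r·ln z₂)/(1 − r) = (1.7918 − 0.69421×3.4012)/0.30579 = -1.8619 → z₀ = 0.1554 m
V₃ = V₁ · ln(z₃/z₀)/ln(z₁/z₀) = 12.1 × 6.3347/3.6537 = 20.9788 knots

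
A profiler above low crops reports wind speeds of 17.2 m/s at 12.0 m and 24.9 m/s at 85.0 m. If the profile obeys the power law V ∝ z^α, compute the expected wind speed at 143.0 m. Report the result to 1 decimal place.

27.5 m/s

First find α: α = ln(V₂/V₁)/ln(z₂/z₁) = ln(24.9/17.2)/ln(85.0/12.0) = 0.36996/1.95774 = 0.1890
Extrapolate from 85.0 m to 143.0 m: V₃ = 24.9 × (143.0/85.0)^0.1890 = 24.9 × 1.1033 = 27.4721 m/s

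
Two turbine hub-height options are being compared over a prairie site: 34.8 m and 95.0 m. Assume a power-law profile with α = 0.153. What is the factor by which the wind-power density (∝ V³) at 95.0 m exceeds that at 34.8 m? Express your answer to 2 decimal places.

Speed ratio: V_B/V_A = (z_B/z_A)^α = (95.0/34.8)^0.153 = (2.7299)^0.153 = 1.16608
Power-density ratio: P_B/P_A = (V_B/V_A)³ = (1.16608)³ = 1.58559

1.59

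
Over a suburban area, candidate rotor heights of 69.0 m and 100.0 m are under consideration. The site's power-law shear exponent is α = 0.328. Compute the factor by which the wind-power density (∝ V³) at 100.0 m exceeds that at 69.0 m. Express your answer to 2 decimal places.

Speed ratio: V_B/V_A = (z_B/z_A)^α = (100.0/69.0)^0.328 = (1.4493)^0.328 = 1.12943
Power-density ratio: P_B/P_A = (V_B/V_A)³ = (1.12943)³ = 1.44070

1.44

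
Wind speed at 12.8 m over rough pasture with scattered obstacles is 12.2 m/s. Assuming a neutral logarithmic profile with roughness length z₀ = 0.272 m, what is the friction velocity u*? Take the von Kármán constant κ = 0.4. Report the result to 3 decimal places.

Log law: V(z) = (u*/κ) · ln(z/z₀) ⇒ u* = κ · V / ln(z/z₀)
u* = 0.4 × 12.2 / ln(12.8/0.272) = 0.4 × 12.2 / 3.8514
   = 4.8800 / 3.8514 = 1.2671 m/s

u* ≈ 1.267 m/s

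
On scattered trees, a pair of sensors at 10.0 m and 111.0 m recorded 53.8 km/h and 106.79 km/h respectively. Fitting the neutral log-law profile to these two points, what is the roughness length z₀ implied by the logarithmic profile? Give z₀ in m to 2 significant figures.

z₀ ≈ 0.87 m

Log law: V(z) ∝ ln(z/z₀). With r = V₁/V₂ = 53.8/106.79 = 0.50379,
r · ln(z₂/z₀) = ln(z₁/z₀) ⇒ ln z₀ = (ln z₁ − r·ln z₂)/(1 − r)
ln z₀ = (2.30259 − 0.50379×4.70953) / 0.49621 = -0.1412
z₀ = exp(-0.1412) = 0.8684 m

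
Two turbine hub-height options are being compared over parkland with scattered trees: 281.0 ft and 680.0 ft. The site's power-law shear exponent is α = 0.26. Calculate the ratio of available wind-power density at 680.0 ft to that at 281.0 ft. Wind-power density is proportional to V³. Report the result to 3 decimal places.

1.992

Speed ratio: V_B/V_A = (z_B/z_A)^α = (680.0/281.0)^0.26 = (2.4199)^0.26 = 1.25831
Power-density ratio: P_B/P_A = (V_B/V_A)³ = (1.25831)³ = 1.99235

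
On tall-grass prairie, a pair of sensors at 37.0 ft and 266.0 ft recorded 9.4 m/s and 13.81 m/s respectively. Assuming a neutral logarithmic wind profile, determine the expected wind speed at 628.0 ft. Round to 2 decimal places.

15.73 m/s

Log law: V ∝ ln(z/z₀). From the pair, with r = V₁/V₂ = 0.68067,
ln z₀ = (ln z₁ − r·ln z₂)/(1 − r) = (3.6109 − 0.68067×5.5835)/0.31933 = -0.5937 → z₀ = 0.5523 ft
V₃ = V₁ · ln(z₃/z₀)/ln(z₁/z₀) = 9.4 × 7.0362/4.2046 = 15.7305 m/s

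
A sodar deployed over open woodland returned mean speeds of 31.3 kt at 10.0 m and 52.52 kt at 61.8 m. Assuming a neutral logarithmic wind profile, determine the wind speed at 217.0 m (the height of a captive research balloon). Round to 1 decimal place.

67.2 kt

Log law: V ∝ ln(z/z₀). From the pair, with r = V₁/V₂ = 0.59596,
ln z₀ = (ln z₁ − r·ln z₂)/(1 − r) = (2.3026 − 0.59596×4.1239)/0.40404 = -0.3839 → z₀ = 0.6812 m
V₃ = V₁ · ln(z₃/z₀)/ln(z₁/z₀) = 31.3 × 5.7638/2.6865 = 67.1535 kt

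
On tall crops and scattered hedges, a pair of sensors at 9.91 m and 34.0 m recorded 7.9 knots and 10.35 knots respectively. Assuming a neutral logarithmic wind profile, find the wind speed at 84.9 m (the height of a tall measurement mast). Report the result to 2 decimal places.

12.17 knots

Log law: V ∝ ln(z/z₀). From the pair, with r = V₁/V₂ = 0.76329,
ln z₀ = (ln z₁ − r·ln z₂)/(1 − r) = (2.2935 − 0.76329×3.5264)/0.23671 = -1.6817 → z₀ = 0.1861 m
V₃ = V₁ · ln(z₃/z₀)/ln(z₁/z₀) = 7.9 × 6.1231/3.9752 = 12.1686 knots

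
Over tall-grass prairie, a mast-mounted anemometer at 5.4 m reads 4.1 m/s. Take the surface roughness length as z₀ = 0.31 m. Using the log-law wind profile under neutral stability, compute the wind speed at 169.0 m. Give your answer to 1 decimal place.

9.0 m/s

Log law: V(z) ∝ ln(z/z₀), so V₂/V₁ = ln(z₂/z₀) / ln(z₁/z₀).
ln(169.0/0.31) = 6.3011, ln(5.4/0.31) = 2.8576
V₂ = 4.1 × 6.3011/2.8576 = 4.1 × 2.2050 = 9.0407 m/s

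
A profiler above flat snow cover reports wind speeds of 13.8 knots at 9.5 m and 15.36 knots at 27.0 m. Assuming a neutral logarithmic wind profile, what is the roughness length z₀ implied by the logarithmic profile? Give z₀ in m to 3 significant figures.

Log law: V(z) ∝ ln(z/z₀). With r = V₁/V₂ = 13.8/15.36 = 0.89844,
r · ln(z₂/z₀) = ln(z₁/z₀) ⇒ ln z₀ = (ln z₁ − r·ln z₂)/(1 − r)
ln z₀ = (2.25129 − 0.89844×3.29584) / 0.10156 = -6.9889
z₀ = exp(-6.9889) = 0.0009220 m

z₀ ≈ 0.000922 m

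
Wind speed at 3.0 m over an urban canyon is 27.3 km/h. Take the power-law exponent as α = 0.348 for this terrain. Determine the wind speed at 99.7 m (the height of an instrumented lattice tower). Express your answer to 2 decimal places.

92.40 km/h

Power-law profile: V₂ = V₁ · (z₂/z₁)^α
V₂ = 27.3 × (99.7/3.0)^0.348 = 27.3 × (33.2333)^0.348
    = 27.3 × 3.3846 = 92.3997 km/h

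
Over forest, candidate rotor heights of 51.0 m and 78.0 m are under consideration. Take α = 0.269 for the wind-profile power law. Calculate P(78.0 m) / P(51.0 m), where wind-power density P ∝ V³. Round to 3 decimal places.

Speed ratio: V_B/V_A = (z_B/z_A)^α = (78.0/51.0)^0.269 = (1.5294)^0.269 = 1.12108
Power-density ratio: P_B/P_A = (V_B/V_A)³ = (1.12108)³ = 1.40900

1.409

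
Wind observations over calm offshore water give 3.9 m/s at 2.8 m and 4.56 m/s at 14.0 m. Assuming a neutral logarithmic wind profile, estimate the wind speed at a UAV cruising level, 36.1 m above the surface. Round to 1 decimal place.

4.9 m/s

Log law: V ∝ ln(z/z₀). From the pair, with r = V₁/V₂ = 0.85526,
ln z₀ = (ln z₁ − r·ln z₂)/(1 − r) = (1.0296 − 0.85526×2.6391)/0.14474 = -8.4807 → z₀ = 0.0002074 m
V₃ = V₁ · ln(z₃/z₀)/ln(z₁/z₀) = 3.9 × 12.0670/9.5103 = 4.9484 m/s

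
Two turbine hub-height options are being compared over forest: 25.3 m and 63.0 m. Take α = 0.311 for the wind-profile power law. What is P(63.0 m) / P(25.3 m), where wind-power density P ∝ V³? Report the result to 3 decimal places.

Speed ratio: V_B/V_A = (z_B/z_A)^α = (63.0/25.3)^0.311 = (2.4901)^0.311 = 1.32808
Power-density ratio: P_B/P_A = (V_B/V_A)³ = (1.32808)³ = 2.34247

2.342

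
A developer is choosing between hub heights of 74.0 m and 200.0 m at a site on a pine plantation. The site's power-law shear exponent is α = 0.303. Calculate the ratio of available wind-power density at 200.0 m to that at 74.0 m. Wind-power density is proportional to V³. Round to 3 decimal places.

2.469

Speed ratio: V_B/V_A = (z_B/z_A)^α = (200.0/74.0)^0.303 = (2.7027)^0.303 = 1.35156
Power-density ratio: P_B/P_A = (V_B/V_A)³ = (1.35156)³ = 2.46891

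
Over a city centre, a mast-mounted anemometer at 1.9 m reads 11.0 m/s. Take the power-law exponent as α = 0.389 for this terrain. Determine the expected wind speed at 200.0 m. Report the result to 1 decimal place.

Power-law profile: V₂ = V₁ · (z₂/z₁)^α
V₂ = 11.0 × (200.0/1.9)^0.389 = 11.0 × (105.2632)^0.389
    = 11.0 × 6.1188 = 67.3067 m/s

67.3 m/s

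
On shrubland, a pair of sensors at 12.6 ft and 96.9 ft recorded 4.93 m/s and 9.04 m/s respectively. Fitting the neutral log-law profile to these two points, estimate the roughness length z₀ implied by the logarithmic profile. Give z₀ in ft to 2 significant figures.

z₀ ≈ 1.1 ft

Log law: V(z) ∝ ln(z/z₀). With r = V₁/V₂ = 4.93/9.04 = 0.54535,
r · ln(z₂/z₀) = ln(z₁/z₀) ⇒ ln z₀ = (ln z₁ − r·ln z₂)/(1 − r)
ln z₀ = (2.53370 − 0.54535×4.57368) / 0.45465 = 0.0867
z₀ = exp(0.0867) = 1.091 ft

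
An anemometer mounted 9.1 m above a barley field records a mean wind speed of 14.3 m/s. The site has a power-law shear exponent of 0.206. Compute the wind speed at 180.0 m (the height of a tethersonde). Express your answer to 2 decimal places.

26.45 m/s

Power-law profile: V₂ = V₁ · (z₂/z₁)^α
V₂ = 14.3 × (180.0/9.1)^0.206 = 14.3 × (19.7802)^0.206
    = 14.3 × 1.8494 = 26.4460 m/s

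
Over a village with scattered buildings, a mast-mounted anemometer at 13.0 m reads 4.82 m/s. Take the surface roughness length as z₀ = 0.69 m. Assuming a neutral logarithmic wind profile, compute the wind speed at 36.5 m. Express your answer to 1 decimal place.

6.5 m/s

Log law: V(z) ∝ ln(z/z₀), so V₂/V₁ = ln(z₂/z₀) / ln(z₁/z₀).
ln(36.5/0.69) = 3.9684, ln(13.0/0.69) = 2.9360
V₂ = 4.82 × 3.9684/2.9360 = 4.82 × 1.3516 = 6.5148 m/s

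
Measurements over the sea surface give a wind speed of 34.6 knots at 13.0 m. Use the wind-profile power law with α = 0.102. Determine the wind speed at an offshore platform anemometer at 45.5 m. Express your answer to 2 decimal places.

Power-law profile: V₂ = V₁ · (z₂/z₁)^α
V₂ = 34.6 × (45.5/13.0)^0.102 = 34.6 × (3.5000)^0.102
    = 34.6 × 1.1363 = 39.3162 knots

39.32 knots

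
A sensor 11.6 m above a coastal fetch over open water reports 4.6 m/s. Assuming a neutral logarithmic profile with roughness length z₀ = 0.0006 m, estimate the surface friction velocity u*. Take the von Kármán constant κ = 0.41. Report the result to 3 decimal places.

Log law: V(z) = (u*/κ) · ln(z/z₀) ⇒ u* = κ · V / ln(z/z₀)
u* = 0.41 × 4.6 / ln(11.6/0.0006) = 0.41 × 4.6 / 9.8696
   = 1.8860 / 9.8696 = 0.1911 m/s

u* ≈ 0.191 m/s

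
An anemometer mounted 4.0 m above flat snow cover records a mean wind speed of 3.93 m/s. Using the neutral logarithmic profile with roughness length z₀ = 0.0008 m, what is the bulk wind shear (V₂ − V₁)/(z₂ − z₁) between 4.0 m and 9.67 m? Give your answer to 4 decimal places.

Log law: V₂ = V₁ · ln(z₂/z₀)/ln(z₁/z₀) = 3.93 × 9.3999/8.5172 = 4.3373 m/s
ΔV/Δz = (4.3373 − 3.93)/(9.67 − 4.0) = 0.4073/5.6700 = 0.07184 m/s/m

0.0718 m/s/m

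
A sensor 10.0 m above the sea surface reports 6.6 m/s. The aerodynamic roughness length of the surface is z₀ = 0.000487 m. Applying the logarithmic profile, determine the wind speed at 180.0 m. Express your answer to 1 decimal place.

Log law: V(z) ∝ ln(z/z₀), so V₂/V₁ = ln(z₂/z₀) / ln(z₁/z₀).
ln(180.0/0.000487) = 12.8202, ln(10.0/0.000487) = 9.9298
V₂ = 6.6 × 12.8202/9.9298 = 6.6 × 1.2911 = 8.5211 m/s

8.5 m/s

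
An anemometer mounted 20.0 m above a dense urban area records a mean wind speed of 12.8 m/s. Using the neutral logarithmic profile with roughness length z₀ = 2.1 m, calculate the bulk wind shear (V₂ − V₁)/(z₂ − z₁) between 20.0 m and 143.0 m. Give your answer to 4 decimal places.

0.0908 m/s/m

Log law: V₂ = V₁ · ln(z₂/z₀)/ln(z₁/z₀) = 12.8 × 4.2209/2.2538 = 23.9718 m/s
ΔV/Δz = (23.9718 − 12.8)/(143.0 − 20.0) = 11.1718/123.0000 = 0.09083 m/s/m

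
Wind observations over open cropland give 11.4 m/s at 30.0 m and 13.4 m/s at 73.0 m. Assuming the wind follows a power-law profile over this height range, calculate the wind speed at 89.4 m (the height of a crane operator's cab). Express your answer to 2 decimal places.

First find α: α = ln(V₂/V₁)/ln(z₂/z₁) = ln(13.4/11.4)/ln(73.0/30.0) = 0.16164/0.88926 = 0.1818
Extrapolate from 73.0 m to 89.4 m: V₃ = 13.4 × (89.4/73.0)^0.1818 = 13.4 × 1.0375 = 13.9028 m/s

13.90 m/s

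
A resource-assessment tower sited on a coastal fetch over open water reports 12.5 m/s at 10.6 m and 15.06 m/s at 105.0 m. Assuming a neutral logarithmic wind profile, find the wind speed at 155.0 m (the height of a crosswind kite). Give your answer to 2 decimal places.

Log law: V ∝ ln(z/z₀). From the pair, with r = V₁/V₂ = 0.83001,
ln z₀ = (ln z₁ − r·ln z₂)/(1 − r) = (2.3609 − 0.83001×4.6540)/0.16999 = -8.8360 → z₀ = 0.0001454 m
V₃ = V₁ · ln(z₃/z₀)/ln(z₁/z₀) = 12.5 × 13.8794/11.1968 = 15.4948 m/s

15.49 m/s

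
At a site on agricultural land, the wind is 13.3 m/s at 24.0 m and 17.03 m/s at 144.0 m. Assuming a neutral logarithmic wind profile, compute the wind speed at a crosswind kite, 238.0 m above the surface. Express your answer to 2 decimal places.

Log law: V ∝ ln(z/z₀). From the pair, with r = V₁/V₂ = 0.78097,
ln z₀ = (ln z₁ − r·ln z₂)/(1 − r) = (3.1781 − 0.78097×4.9698)/0.21903 = -3.2108 → z₀ = 0.04032 m
V₃ = V₁ · ln(z₃/z₀)/ln(z₁/z₀) = 13.3 × 8.6831/6.3888 = 18.0760 m/s

18.08 m/s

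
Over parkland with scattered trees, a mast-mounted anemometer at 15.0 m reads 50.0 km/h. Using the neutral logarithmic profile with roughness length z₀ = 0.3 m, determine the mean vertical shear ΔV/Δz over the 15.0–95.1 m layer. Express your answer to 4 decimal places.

Log law: V₂ = V₁ · ln(z₂/z₀)/ln(z₁/z₀) = 50.0 × 5.7589/3.9120 = 73.6052 km/h
ΔV/Δz = (73.6052 − 50.0)/(95.1 − 15.0) = 23.6052/80.1000 = 0.29470 km/h/m

0.2947 km/h/m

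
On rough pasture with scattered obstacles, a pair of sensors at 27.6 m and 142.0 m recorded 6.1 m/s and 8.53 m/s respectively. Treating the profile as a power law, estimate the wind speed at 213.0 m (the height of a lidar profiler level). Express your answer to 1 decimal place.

9.3 m/s

First find α: α = ln(V₂/V₁)/ln(z₂/z₁) = ln(8.53/6.1)/ln(142.0/27.6) = 0.33530/1.63801 = 0.2047
Extrapolate from 142.0 m to 213.0 m: V₃ = 8.53 × (213.0/142.0)^0.2047 = 8.53 × 1.0865 = 9.2682 m/s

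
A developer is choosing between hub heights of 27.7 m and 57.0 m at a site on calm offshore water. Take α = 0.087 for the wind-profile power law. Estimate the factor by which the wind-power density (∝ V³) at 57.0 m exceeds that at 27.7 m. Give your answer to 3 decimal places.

Speed ratio: V_B/V_A = (z_B/z_A)^α = (57.0/27.7)^0.087 = (2.0578)^0.087 = 1.06479
Power-density ratio: P_B/P_A = (V_B/V_A)³ = (1.06479)³ = 1.20725

1.207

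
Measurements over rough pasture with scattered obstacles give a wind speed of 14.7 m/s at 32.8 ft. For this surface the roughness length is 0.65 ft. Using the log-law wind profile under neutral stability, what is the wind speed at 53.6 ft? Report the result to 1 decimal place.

16.5 m/s

Log law: V(z) ∝ ln(z/z₀), so V₂/V₁ = ln(z₂/z₀) / ln(z₁/z₀).
ln(53.6/0.65) = 4.4123, ln(32.8/0.65) = 3.9212
V₂ = 14.7 × 4.4123/3.9212 = 14.7 × 1.1252 = 16.5411 m/s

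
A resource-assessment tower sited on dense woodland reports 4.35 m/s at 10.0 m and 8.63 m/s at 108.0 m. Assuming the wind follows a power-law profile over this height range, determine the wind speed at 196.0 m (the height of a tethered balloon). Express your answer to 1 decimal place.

10.2 m/s

First find α: α = ln(V₂/V₁)/ln(z₂/z₁) = ln(8.63/4.35)/ln(108.0/10.0) = 0.68507/2.37955 = 0.2879
Extrapolate from 108.0 m to 196.0 m: V₃ = 8.63 × (196.0/108.0)^0.2879 = 8.63 × 1.1872 = 10.2454 m/s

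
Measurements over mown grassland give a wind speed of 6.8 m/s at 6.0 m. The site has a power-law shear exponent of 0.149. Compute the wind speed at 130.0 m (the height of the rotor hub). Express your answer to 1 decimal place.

Power-law profile: V₂ = V₁ · (z₂/z₁)^α
V₂ = 6.8 × (130.0/6.0)^0.149 = 6.8 × (21.6667)^0.149
    = 6.8 × 1.5814 = 10.7533 m/s

10.8 m/s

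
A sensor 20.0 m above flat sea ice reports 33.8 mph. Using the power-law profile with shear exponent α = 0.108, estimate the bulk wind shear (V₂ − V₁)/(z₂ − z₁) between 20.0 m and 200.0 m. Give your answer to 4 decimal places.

0.0530 mph/m

Power law: V₂ = V₁ · (z₂/z₁)^α = 33.8 × (10.0000)^0.108 = 43.3428 mph
ΔV/Δz = (43.3428 − 33.8)/(200.0 − 20.0) = 9.5428/180.0000 = 0.05302 mph/m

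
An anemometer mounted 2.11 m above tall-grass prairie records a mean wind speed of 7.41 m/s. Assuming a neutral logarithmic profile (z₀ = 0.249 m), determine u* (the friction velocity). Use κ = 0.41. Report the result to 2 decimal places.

Log law: V(z) = (u*/κ) · ln(z/z₀) ⇒ u* = κ · V / ln(z/z₀)
u* = 0.41 × 7.41 / ln(2.11/0.249) = 0.41 × 7.41 / 2.1370
   = 3.0381 / 2.1370 = 1.4217 m/s

u* ≈ 1.42 m/s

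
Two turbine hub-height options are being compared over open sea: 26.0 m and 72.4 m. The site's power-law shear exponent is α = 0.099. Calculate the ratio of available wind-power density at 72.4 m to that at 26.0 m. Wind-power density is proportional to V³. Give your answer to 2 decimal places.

Speed ratio: V_B/V_A = (z_B/z_A)^α = (72.4/26.0)^0.099 = (2.7846)^0.099 = 1.10670
Power-density ratio: P_B/P_A = (V_B/V_A)³ = (1.10670)³ = 1.35549

1.36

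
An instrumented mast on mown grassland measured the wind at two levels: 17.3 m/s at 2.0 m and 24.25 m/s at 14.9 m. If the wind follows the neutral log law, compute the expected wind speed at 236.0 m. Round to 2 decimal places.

33.81 m/s

Log law: V ∝ ln(z/z₀). From the pair, with r = V₁/V₂ = 0.71340,
ln z₀ = (ln z₁ − r·ln z₂)/(1 − r) = (0.6931 − 0.71340×2.7014)/0.28660 = -4.3057 → z₀ = 0.01349 m
V₃ = V₁ · ln(z₃/z₀)/ln(z₁/z₀) = 17.3 × 9.7695/4.9989 = 33.8103 m/s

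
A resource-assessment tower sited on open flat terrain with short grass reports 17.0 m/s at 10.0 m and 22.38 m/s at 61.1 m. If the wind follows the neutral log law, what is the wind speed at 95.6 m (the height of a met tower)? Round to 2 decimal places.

23.71 m/s

Log law: V ∝ ln(z/z₀). From the pair, with r = V₁/V₂ = 0.75961,
ln z₀ = (ln z₁ − r·ln z₂)/(1 − r) = (2.3026 − 0.75961×4.1125)/0.24039 = -3.4165 → z₀ = 0.03283 m
V₃ = V₁ · ln(z₃/z₀)/ln(z₁/z₀) = 17.0 × 7.9767/5.7191 = 23.7107 m/s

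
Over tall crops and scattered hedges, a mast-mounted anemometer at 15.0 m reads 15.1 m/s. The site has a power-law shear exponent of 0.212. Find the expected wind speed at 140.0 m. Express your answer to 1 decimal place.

Power-law profile: V₂ = V₁ · (z₂/z₁)^α
V₂ = 15.1 × (140.0/15.0)^0.212 = 15.1 × (9.3333)^0.212
    = 15.1 × 1.6056 = 24.2451 m/s

24.2 m/s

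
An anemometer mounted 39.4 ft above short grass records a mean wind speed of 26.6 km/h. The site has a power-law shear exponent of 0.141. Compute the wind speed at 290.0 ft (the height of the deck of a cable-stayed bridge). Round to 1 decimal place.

35.2 km/h

Power-law profile: V₂ = V₁ · (z₂/z₁)^α
V₂ = 26.6 × (290.0/39.4)^0.141 = 26.6 × (7.3604)^0.141
    = 26.6 × 1.3251 = 35.2464 km/h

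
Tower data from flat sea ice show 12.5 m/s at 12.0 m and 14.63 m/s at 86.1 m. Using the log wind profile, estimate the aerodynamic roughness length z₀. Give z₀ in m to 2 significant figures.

z₀ ≈ 0.00011 m

Log law: V(z) ∝ ln(z/z₀). With r = V₁/V₂ = 12.5/14.63 = 0.85441,
r · ln(z₂/z₀) = ln(z₁/z₀) ⇒ ln z₀ = (ln z₁ − r·ln z₂)/(1 − r)
ln z₀ = (2.48491 − 0.85441×4.45551) / 0.14559 = -9.0797
z₀ = exp(-9.0797) = 0.0001140 m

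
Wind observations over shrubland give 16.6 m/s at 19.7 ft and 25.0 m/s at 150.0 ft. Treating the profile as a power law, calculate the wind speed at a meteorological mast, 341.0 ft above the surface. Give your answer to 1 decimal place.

First find α: α = ln(V₂/V₁)/ln(z₂/z₁) = ln(25.0/16.6)/ln(150.0/19.7) = 0.40947/2.03002 = 0.2017
Extrapolate from 150.0 ft to 341.0 ft: V₃ = 25.0 × (341.0/150.0)^0.2017 = 25.0 × 1.1802 = 29.5041 m/s

29.5 m/s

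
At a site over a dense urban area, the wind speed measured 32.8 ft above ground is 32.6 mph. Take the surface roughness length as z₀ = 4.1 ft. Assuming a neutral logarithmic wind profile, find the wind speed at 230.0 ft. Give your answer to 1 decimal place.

Log law: V(z) ∝ ln(z/z₀), so V₂/V₁ = ln(z₂/z₀) / ln(z₁/z₀).
ln(230.0/4.1) = 4.0271, ln(32.8/4.1) = 2.0794
V₂ = 32.6 × 4.0271/2.0794 = 32.6 × 1.9366 = 63.1339 mph

63.1 mph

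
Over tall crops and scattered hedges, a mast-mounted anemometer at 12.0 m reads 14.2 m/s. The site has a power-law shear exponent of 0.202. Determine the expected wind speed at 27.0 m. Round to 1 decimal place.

16.7 m/s

Power-law profile: V₂ = V₁ · (z₂/z₁)^α
V₂ = 14.2 × (27.0/12.0)^0.202 = 14.2 × (2.2500)^0.202
    = 14.2 × 1.1780 = 16.7274 m/s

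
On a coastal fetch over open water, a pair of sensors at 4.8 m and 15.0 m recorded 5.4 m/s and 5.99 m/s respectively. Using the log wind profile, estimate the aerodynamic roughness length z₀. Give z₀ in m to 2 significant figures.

z₀ ≈ 0.00014 m

Log law: V(z) ∝ ln(z/z₀). With r = V₁/V₂ = 5.4/5.99 = 0.90150,
r · ln(z₂/z₀) = ln(z₁/z₀) ⇒ ln z₀ = (ln z₁ − r·ln z₂)/(1 − r)
ln z₀ = (1.56862 − 0.90150×2.70805) / 0.09850 = -8.8601
z₀ = exp(-8.8601) = 0.0001419 m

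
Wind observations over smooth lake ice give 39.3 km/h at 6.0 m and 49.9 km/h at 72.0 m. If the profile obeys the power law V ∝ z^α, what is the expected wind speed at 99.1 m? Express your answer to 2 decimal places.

51.46 km/h

First find α: α = ln(V₂/V₁)/ln(z₂/z₁) = ln(49.9/39.3)/ln(72.0/6.0) = 0.23880/2.48491 = 0.0961
Extrapolate from 72.0 m to 99.1 m: V₃ = 49.9 × (99.1/72.0)^0.0961 = 49.9 × 1.0312 = 51.4557 km/h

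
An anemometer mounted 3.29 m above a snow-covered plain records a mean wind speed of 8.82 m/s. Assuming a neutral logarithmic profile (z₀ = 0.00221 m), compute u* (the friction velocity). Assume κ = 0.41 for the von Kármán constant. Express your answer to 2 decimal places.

Log law: V(z) = (u*/κ) · ln(z/z₀) ⇒ u* = κ · V / ln(z/z₀)
u* = 0.41 × 8.82 / ln(3.29/0.00221) = 0.41 × 8.82 / 7.3057
   = 3.6162 / 7.3057 = 0.4950 m/s

u* ≈ 0.49 m/s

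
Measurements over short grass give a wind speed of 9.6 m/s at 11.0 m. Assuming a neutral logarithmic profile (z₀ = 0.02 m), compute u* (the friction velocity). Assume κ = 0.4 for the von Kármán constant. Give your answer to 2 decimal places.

u* ≈ 0.61 m/s

Log law: V(z) = (u*/κ) · ln(z/z₀) ⇒ u* = κ · V / ln(z/z₀)
u* = 0.4 × 9.6 / ln(11.0/0.02) = 0.4 × 9.6 / 6.3099
   = 3.8400 / 6.3099 = 0.6086 m/s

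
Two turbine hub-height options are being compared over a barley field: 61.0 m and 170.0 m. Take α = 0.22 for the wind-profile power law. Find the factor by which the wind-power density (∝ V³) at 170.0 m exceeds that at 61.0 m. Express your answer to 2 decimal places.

1.97

Speed ratio: V_B/V_A = (z_B/z_A)^α = (170.0/61.0)^0.22 = (2.7869)^0.22 = 1.25293
Power-density ratio: P_B/P_A = (V_B/V_A)³ = (1.25293)³ = 1.96688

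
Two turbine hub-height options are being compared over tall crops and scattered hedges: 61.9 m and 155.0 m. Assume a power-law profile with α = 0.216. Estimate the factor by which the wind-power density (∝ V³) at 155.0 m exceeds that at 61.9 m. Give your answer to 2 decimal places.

1.81

Speed ratio: V_B/V_A = (z_B/z_A)^α = (155.0/61.9)^0.216 = (2.5040)^0.216 = 1.21929
Power-density ratio: P_B/P_A = (V_B/V_A)³ = (1.21929)³ = 1.81267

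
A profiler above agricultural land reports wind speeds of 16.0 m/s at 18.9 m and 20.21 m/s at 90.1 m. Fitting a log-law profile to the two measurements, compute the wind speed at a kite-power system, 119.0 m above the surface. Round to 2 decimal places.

Log law: V ∝ ln(z/z₀). From the pair, with r = V₁/V₂ = 0.79169,
ln z₀ = (ln z₁ − r·ln z₂)/(1 − r) = (2.9392 − 0.79169×4.5009)/0.20831 = -2.9963 → z₀ = 0.04997 m
V₃ = V₁ · ln(z₃/z₀)/ln(z₁/z₀) = 16.0 × 7.7754/5.9354 = 20.9599 m/s

20.96 m/s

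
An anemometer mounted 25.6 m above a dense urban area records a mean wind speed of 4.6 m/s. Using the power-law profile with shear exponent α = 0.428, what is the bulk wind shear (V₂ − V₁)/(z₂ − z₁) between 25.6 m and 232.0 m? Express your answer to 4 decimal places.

Power law: V₂ = V₁ · (z₂/z₁)^α = 4.6 × (9.0625)^0.428 = 11.8157 m/s
ΔV/Δz = (11.8157 − 4.6)/(232.0 − 25.6) = 7.2157/206.4000 = 0.03496 m/s/m

0.0350 m/s/m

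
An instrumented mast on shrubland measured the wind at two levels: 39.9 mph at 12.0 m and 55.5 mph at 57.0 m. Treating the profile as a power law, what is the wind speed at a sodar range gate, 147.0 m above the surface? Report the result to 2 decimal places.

67.83 mph

First find α: α = ln(V₂/V₁)/ln(z₂/z₁) = ln(55.5/39.9)/ln(57.0/12.0) = 0.33001/1.55814 = 0.2118
Extrapolate from 57.0 m to 147.0 m: V₃ = 55.5 × (147.0/57.0)^0.2118 = 55.5 × 1.2222 = 67.8319 mph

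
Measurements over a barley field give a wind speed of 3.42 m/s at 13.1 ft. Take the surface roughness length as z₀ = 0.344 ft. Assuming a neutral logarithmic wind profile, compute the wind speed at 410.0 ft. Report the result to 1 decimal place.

Log law: V(z) ∝ ln(z/z₀), so V₂/V₁ = ln(z₂/z₀) / ln(z₁/z₀).
ln(410.0/0.344) = 7.0833, ln(13.1/0.344) = 3.6397
V₂ = 3.42 × 7.0833/3.6397 = 3.42 × 1.9461 = 6.6557 m/s

6.7 m/s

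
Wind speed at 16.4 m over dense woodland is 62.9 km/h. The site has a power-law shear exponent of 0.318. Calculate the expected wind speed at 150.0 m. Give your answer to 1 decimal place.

127.2 km/h

Power-law profile: V₂ = V₁ · (z₂/z₁)^α
V₂ = 62.9 × (150.0/16.4)^0.318 = 62.9 × (9.1463)^0.318
    = 62.9 × 2.0215 = 127.1532 km/h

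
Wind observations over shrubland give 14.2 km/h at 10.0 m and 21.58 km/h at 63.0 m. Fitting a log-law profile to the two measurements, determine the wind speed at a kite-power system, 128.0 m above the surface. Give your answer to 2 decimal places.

Log law: V ∝ ln(z/z₀). From the pair, with r = V₁/V₂ = 0.65802,
ln z₀ = (ln z₁ − r·ln z₂)/(1 − r) = (2.3026 − 0.65802×4.1431)/0.34198 = -1.2389 → z₀ = 0.2897 m
V₃ = V₁ · ln(z₃/z₀)/ln(z₁/z₀) = 14.2 × 6.0909/3.5414 = 24.4224 km/h

24.42 km/h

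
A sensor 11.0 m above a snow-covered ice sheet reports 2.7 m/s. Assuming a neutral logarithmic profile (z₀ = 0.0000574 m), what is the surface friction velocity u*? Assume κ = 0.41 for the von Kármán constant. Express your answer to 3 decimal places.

Log law: V(z) = (u*/κ) · ln(z/z₀) ⇒ u* = κ · V / ln(z/z₀)
u* = 0.41 × 2.7 / ln(11.0/0.0000574) = 0.41 × 2.7 / 12.1634
   = 1.1070 / 12.1634 = 0.0910 m/s

u* ≈ 0.091 m/s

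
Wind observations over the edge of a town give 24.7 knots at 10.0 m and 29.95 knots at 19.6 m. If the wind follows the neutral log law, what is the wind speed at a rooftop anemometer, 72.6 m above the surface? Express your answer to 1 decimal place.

40.2 knots

Log law: V ∝ ln(z/z₀). From the pair, with r = V₁/V₂ = 0.82471,
ln z₀ = (ln z₁ − r·ln z₂)/(1 − r) = (2.3026 − 0.82471×2.9755)/0.17529 = -0.8635 → z₀ = 0.4217 m
V₃ = V₁ · ln(z₃/z₀)/ln(z₁/z₀) = 24.7 × 5.1484/3.1660 = 40.1656 knots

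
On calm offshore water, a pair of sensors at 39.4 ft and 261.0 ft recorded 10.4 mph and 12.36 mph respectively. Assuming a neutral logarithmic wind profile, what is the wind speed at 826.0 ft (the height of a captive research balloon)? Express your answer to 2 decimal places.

13.55 mph

Log law: V ∝ ln(z/z₀). From the pair, with r = V₁/V₂ = 0.84142,
ln z₀ = (ln z₁ − r·ln z₂)/(1 − r) = (3.6738 − 0.84142×5.5645)/0.15858 = -6.3588 → z₀ = 0.001731 ft
V₃ = V₁ · ln(z₃/z₀)/ln(z₁/z₀) = 10.4 × 13.0754/10.0326 = 13.5543 mph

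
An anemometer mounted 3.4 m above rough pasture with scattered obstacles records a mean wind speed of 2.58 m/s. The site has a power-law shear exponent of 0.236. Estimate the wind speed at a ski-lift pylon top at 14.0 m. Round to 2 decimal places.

3.60 m/s

Power-law profile: V₂ = V₁ · (z₂/z₁)^α
V₂ = 2.58 × (14.0/3.4)^0.236 = 2.58 × (4.1176)^0.236
    = 2.58 × 1.3966 = 3.6031 m/s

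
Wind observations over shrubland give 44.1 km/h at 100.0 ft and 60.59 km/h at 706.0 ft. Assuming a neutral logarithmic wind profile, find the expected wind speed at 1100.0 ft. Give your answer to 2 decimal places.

Log law: V ∝ ln(z/z₀). From the pair, with r = V₁/V₂ = 0.72784,
ln z₀ = (ln z₁ − r·ln z₂)/(1 − r) = (4.6052 − 0.72784×6.5596)/0.27216 = -0.6217 → z₀ = 0.5370 ft
V₃ = V₁ · ln(z₃/z₀)/ln(z₁/z₀) = 44.1 × 7.6248/5.2269 = 64.3315 km/h

64.33 km/h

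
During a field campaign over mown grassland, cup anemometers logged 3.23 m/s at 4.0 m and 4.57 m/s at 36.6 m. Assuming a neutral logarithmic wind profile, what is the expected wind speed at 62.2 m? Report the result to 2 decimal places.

4.89 m/s

Log law: V ∝ ln(z/z₀). From the pair, with r = V₁/V₂ = 0.70678,
ln z₀ = (ln z₁ − r·ln z₂)/(1 − r) = (1.3863 − 0.70678×3.6000)/0.29322 = -3.9498 → z₀ = 0.01926 m
V₃ = V₁ · ln(z₃/z₀)/ln(z₁/z₀) = 3.23 × 8.0802/5.3361 = 4.8910 m/s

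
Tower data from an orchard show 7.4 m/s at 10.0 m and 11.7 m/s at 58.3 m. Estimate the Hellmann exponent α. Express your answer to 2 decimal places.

Power law: V₂/V₁ = (z₂/z₁)^α ⇒ α = ln(V₂/V₁) / ln(z₂/z₁)
α = ln(11.7/7.4) / ln(58.3/10.0) = ln(1.5811) / ln(5.8300)
  = 0.45811 / 1.76302 = 0.25984

α ≈ 0.26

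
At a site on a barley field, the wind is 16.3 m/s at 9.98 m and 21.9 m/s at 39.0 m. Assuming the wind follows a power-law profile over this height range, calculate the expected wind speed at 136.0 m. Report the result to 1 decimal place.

First find α: α = ln(V₂/V₁)/ln(z₂/z₁) = ln(21.9/16.3)/ln(39.0/9.98) = 0.29532/1.36298 = 0.2167
Extrapolate from 39.0 m to 136.0 m: V₃ = 21.9 × (136.0/39.0)^0.2167 = 21.9 × 1.3108 = 28.7067 m/s

28.7 m/s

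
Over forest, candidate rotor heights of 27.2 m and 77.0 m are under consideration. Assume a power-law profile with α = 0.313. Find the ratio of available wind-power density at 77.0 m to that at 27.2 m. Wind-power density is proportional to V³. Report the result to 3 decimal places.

Speed ratio: V_B/V_A = (z_B/z_A)^α = (77.0/27.2)^0.313 = (2.8309)^0.313 = 1.38501
Power-density ratio: P_B/P_A = (V_B/V_A)³ = (1.38501)³ = 2.65677

2.657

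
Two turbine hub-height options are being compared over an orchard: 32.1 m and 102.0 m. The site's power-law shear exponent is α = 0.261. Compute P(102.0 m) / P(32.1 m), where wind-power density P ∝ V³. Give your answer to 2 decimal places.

Speed ratio: V_B/V_A = (z_B/z_A)^α = (102.0/32.1)^0.261 = (3.1776)^0.261 = 1.35222
Power-density ratio: P_B/P_A = (V_B/V_A)³ = (1.35222)³ = 2.47252

2.47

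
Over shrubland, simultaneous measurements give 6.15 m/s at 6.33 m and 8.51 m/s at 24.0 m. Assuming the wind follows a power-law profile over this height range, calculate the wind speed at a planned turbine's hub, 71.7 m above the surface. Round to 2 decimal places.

11.11 m/s

First find α: α = ln(V₂/V₁)/ln(z₂/z₁) = ln(8.51/6.15)/ln(24.0/6.33) = 0.32479/1.33275 = 0.2437
Extrapolate from 24.0 m to 71.7 m: V₃ = 8.51 × (71.7/24.0)^0.2437 = 8.51 × 1.3057 = 11.1112 m/s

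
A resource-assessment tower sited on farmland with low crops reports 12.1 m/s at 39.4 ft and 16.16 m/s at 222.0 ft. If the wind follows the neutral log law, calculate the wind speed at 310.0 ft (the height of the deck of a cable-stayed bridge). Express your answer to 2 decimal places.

16.94 m/s

Log law: V ∝ ln(z/z₀). From the pair, with r = V₁/V₂ = 0.74876,
ln z₀ = (ln z₁ − r·ln z₂)/(1 − r) = (3.6738 − 0.74876×5.4027)/0.25124 = -1.4789 → z₀ = 0.2279 ft
V₃ = V₁ · ln(z₃/z₀)/ln(z₁/z₀) = 12.1 × 7.2155/5.1527 = 16.9441 m/s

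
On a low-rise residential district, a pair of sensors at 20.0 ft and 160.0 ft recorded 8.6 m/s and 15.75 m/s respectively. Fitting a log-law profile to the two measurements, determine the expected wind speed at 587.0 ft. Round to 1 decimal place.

20.2 m/s

Log law: V ∝ ln(z/z₀). From the pair, with r = V₁/V₂ = 0.54603,
ln z₀ = (ln z₁ − r·ln z₂)/(1 − r) = (2.9957 − 0.54603×5.0752)/0.45397 = 0.4946 → z₀ = 1.640 ft
V₃ = V₁ · ln(z₃/z₀)/ln(z₁/z₀) = 8.6 × 5.8804/2.5011 = 20.2194 m/s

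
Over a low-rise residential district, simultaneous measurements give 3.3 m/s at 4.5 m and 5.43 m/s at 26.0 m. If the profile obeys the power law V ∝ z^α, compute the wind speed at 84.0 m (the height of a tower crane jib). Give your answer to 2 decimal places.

7.58 m/s

First find α: α = ln(V₂/V₁)/ln(z₂/z₁) = ln(5.43/3.3)/ln(26.0/4.5) = 0.49802/1.75402 = 0.2839
Extrapolate from 26.0 m to 84.0 m: V₃ = 5.43 × (84.0/26.0)^0.2839 = 5.43 × 1.3951 = 7.5754 m/s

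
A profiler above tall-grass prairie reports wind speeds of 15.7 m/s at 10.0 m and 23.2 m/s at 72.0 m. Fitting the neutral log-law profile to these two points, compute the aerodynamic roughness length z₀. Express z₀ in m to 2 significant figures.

Log law: V(z) ∝ ln(z/z₀). With r = V₁/V₂ = 15.7/23.2 = 0.67672,
r · ln(z₂/z₀) = ln(z₁/z₀) ⇒ ln z₀ = (ln z₁ − r·ln z₂)/(1 − r)
ln z₀ = (2.30259 − 0.67672×4.27667) / 0.32328 = -1.8298
z₀ = exp(-1.8298) = 0.1604 m

z₀ ≈ 0.16 m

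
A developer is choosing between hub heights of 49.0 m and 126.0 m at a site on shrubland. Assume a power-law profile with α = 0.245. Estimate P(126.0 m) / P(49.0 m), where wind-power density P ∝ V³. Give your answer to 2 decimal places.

2.00

Speed ratio: V_B/V_A = (z_B/z_A)^α = (126.0/49.0)^0.245 = (2.5714)^0.245 = 1.26035
Power-density ratio: P_B/P_A = (V_B/V_A)³ = (1.26035)³ = 2.00207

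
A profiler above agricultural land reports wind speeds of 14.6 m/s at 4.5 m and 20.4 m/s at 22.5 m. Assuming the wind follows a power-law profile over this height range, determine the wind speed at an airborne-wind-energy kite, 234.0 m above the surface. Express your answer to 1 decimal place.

First find α: α = ln(V₂/V₁)/ln(z₂/z₁) = ln(20.4/14.6)/ln(22.5/4.5) = 0.33451/1.60944 = 0.2078
Extrapolate from 22.5 m to 234.0 m: V₃ = 20.4 × (234.0/22.5)^0.2078 = 20.4 × 1.6270 = 33.1906 m/s

33.2 m/s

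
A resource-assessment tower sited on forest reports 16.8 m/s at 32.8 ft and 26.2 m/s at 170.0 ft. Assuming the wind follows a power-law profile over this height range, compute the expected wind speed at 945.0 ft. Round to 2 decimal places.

41.64 m/s

First find α: α = ln(V₂/V₁)/ln(z₂/z₁) = ln(26.2/16.8)/ln(170.0/32.8) = 0.44438/1.64537 = 0.2701
Extrapolate from 170.0 ft to 945.0 ft: V₃ = 26.2 × (945.0/170.0)^0.2701 = 26.2 × 1.5893 = 41.6395 m/s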